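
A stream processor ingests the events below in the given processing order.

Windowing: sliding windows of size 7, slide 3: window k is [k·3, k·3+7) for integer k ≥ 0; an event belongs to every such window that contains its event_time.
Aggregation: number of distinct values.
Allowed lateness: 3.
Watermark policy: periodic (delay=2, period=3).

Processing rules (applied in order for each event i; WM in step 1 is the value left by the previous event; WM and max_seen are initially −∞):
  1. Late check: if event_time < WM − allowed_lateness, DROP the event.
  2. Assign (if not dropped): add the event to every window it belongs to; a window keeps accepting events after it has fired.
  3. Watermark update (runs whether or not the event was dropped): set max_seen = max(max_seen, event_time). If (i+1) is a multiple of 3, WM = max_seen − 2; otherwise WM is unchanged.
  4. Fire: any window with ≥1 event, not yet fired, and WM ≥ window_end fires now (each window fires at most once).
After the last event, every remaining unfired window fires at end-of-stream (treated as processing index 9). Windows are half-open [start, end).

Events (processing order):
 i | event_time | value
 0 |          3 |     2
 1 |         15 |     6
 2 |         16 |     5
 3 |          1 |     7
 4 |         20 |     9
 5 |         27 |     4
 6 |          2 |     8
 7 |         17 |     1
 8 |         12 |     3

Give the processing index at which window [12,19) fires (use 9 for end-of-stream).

5

i=0 t=3 v=2: → [3,10),[0,7); WM=−∞
i=1 t=15 v=6: → [15,22),[12,19),[9,16); WM=−∞
i=2 t=16 v=5: → [15,22),[12,19); WM=14; [0,7) fires=1 [3,10) fires=1
i=3 t=1 v=7: DROP (t<14-3); WM=14
i=4 t=20 v=9: → [18,25),[15,22); WM=14
i=5 t=27 v=4: → [27,34),[24,31),[21,28); WM=25; [9,16) fires=1 [12,19) fires=2 [15,22) fires=3 [18,25) fires=1
i=6 t=2 v=8: DROP (t<25-3); WM=25
i=7 t=17 v=1: DROP (t<25-3); WM=25
i=8 t=12 v=3: DROP (t<25-3); WM=25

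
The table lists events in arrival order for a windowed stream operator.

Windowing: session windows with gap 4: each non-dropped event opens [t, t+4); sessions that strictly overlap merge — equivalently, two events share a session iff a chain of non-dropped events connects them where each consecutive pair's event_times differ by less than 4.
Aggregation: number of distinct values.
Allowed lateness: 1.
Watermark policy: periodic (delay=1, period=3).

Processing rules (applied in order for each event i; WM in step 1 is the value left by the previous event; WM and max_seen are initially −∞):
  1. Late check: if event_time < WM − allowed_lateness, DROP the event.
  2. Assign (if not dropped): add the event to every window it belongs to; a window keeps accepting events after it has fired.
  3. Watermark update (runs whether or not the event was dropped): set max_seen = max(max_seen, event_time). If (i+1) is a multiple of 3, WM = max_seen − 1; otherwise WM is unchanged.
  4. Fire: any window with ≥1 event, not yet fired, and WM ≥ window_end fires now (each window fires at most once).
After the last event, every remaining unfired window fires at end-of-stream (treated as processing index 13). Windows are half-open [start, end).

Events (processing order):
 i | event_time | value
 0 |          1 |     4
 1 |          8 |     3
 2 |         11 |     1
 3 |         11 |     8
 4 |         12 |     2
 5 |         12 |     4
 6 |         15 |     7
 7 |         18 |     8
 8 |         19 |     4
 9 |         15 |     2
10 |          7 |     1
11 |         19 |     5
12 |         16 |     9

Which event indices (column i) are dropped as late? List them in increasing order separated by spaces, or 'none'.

9 10 12

i=0 t=1 v=4: → [1,5); WM=−∞
i=1 t=8 v=3: → [8,12); WM=−∞
i=2 t=11 v=1: → [8,15); WM=10
i=3 t=11 v=8: → [8,15); WM=10
i=4 t=12 v=2: → [8,16); WM=10
i=5 t=12 v=4: → [8,16); WM=11
i=6 t=15 v=7: → [8,19); WM=11
i=7 t=18 v=8: → [8,22); WM=11
i=8 t=19 v=4: → [8,23); WM=18
i=9 t=15 v=2: DROP (t<18-1); WM=18
i=10 t=7 v=1: DROP (t<18-1); WM=18
i=11 t=19 v=5: → [8,23); WM=18
i=12 t=16 v=9: DROP (t<18-1); WM=18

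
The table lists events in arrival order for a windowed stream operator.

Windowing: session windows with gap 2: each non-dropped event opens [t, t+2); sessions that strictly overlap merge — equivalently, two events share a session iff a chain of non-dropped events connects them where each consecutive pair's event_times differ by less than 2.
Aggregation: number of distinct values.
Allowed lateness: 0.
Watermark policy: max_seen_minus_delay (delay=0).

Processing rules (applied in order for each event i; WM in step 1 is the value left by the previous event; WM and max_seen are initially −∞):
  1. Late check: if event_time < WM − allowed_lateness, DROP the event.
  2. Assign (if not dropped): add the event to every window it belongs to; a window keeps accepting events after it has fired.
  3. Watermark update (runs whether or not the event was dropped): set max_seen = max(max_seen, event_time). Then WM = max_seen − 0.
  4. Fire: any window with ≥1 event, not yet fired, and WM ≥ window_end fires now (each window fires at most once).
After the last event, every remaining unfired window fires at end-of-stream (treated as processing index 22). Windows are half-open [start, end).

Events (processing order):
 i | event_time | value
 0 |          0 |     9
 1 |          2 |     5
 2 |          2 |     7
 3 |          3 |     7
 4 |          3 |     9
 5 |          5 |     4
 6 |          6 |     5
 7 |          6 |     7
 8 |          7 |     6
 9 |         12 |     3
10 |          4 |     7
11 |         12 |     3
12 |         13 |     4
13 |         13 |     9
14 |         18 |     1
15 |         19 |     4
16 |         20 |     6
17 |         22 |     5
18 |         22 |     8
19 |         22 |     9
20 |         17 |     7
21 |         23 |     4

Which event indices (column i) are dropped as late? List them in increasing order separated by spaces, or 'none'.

10 20

i=0 t=0 v=9: → [0,2); WM=0
i=1 t=2 v=5: → [2,4); WM=2
i=2 t=2 v=7: → [2,4); WM=2
i=3 t=3 v=7: → [2,5); WM=3
i=4 t=3 v=9: → [2,5); WM=3
i=5 t=5 v=4: → [5,7); WM=5
i=6 t=6 v=5: → [5,8); WM=6
i=7 t=6 v=7: → [5,8); WM=6
i=8 t=7 v=6: → [5,9); WM=7
i=9 t=12 v=3: → [12,14); WM=12
i=10 t=4 v=7: DROP (t<12-0); WM=12
i=11 t=12 v=3: → [12,14); WM=12
i=12 t=13 v=4: → [12,15); WM=13
i=13 t=13 v=9: → [12,15); WM=13
i=14 t=18 v=1: → [18,20); WM=18
i=15 t=19 v=4: → [18,21); WM=19
i=16 t=20 v=6: → [18,22); WM=20
i=17 t=22 v=5: → [22,24); WM=22
i=18 t=22 v=8: → [22,24); WM=22
i=19 t=22 v=9: → [22,24); WM=22
i=20 t=17 v=7: DROP (t<22-0); WM=22
i=21 t=23 v=4: → [22,25); WM=23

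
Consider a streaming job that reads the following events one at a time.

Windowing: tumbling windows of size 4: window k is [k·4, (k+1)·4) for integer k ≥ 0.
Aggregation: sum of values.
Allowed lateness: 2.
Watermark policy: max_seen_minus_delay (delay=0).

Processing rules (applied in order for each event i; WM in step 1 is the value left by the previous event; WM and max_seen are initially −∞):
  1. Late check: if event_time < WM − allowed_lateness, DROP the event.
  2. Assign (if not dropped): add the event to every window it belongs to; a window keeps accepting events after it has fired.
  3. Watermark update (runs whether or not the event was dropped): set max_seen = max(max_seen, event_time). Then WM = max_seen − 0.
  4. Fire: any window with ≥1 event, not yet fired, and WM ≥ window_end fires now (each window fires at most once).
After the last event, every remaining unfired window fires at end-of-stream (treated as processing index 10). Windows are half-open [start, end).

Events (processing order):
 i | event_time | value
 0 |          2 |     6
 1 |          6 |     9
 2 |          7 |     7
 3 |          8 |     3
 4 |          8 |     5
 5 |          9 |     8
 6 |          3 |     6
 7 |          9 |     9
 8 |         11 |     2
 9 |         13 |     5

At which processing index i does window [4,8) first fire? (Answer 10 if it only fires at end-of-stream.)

3

i=0 t=2 v=6: → [0,4); WM=2
i=1 t=6 v=9: → [4,8); WM=6; [0,4) fires=6
i=2 t=7 v=7: → [4,8); WM=7
i=3 t=8 v=3: → [8,12); WM=8; [4,8) fires=16
i=4 t=8 v=5: → [8,12); WM=8
i=5 t=9 v=8: → [8,12); WM=9
i=6 t=3 v=6: DROP (t<9-2); WM=9
i=7 t=9 v=9: → [8,12); WM=9
i=8 t=11 v=2: → [8,12); WM=11
i=9 t=13 v=5: → [12,16); WM=13; [8,12) fires=27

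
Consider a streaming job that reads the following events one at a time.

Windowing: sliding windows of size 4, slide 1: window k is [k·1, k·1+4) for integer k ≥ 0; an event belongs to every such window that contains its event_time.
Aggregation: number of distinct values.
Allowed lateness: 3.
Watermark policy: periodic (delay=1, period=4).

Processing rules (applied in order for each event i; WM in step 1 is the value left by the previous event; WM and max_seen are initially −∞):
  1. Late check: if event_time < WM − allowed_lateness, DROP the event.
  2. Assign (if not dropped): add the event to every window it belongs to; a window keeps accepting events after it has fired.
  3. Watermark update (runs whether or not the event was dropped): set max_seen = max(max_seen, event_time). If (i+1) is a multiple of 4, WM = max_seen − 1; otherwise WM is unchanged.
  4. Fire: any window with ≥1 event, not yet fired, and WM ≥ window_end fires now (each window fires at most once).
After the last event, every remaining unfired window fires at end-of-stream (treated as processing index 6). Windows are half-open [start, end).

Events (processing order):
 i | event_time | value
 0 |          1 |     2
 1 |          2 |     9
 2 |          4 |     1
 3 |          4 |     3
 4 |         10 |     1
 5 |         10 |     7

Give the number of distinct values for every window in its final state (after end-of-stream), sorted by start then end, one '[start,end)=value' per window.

i=0 t=1 v=2: → [1,5),[0,4); WM=−∞
i=1 t=2 v=9: → [2,6),[1,5),[0,4); WM=−∞
i=2 t=4 v=1: → [4,8),[3,7),[2,6),[1,5); WM=−∞
i=3 t=4 v=3: → [4,8),[3,7),[2,6),[1,5); WM=3
i=4 t=10 v=1: → [10,14),[9,13),[8,12),[7,11); WM=3
i=5 t=10 v=7: → [10,14),[9,13),[8,12),[7,11); WM=3

[0,4)=2 [1,5)=4 [2,6)=3 [3,7)=2 [4,8)=2 [7,11)=2 [8,12)=2 [9,13)=2 [10,14)=2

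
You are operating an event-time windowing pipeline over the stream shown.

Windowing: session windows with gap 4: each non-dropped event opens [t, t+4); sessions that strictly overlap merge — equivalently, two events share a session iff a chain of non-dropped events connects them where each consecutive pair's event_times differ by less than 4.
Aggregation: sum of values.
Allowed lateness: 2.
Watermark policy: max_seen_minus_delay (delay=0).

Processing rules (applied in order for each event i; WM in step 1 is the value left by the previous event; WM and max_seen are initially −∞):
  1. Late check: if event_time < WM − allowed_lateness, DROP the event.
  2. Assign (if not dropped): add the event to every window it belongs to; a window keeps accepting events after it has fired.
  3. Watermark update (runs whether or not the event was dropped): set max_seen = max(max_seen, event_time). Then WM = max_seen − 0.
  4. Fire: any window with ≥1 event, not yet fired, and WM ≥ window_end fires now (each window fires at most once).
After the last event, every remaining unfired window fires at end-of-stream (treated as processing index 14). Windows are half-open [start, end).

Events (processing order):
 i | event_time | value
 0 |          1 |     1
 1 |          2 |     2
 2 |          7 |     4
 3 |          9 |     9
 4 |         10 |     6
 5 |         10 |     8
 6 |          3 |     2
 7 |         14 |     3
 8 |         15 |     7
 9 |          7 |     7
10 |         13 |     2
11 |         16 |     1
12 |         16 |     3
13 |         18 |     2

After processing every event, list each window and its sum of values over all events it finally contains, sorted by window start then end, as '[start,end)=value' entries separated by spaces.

[1,6)=3 [7,22)=45

i=0 t=1 v=1: → [1,5); WM=1
i=1 t=2 v=2: → [1,6); WM=2
i=2 t=7 v=4: → [7,11); WM=7
i=3 t=9 v=9: → [7,13); WM=9
i=4 t=10 v=6: → [7,14); WM=10
i=5 t=10 v=8: → [7,14); WM=10
i=6 t=3 v=2: DROP (t<10-2); WM=10
i=7 t=14 v=3: → [14,18); WM=14
i=8 t=15 v=7: → [14,19); WM=15
i=9 t=7 v=7: DROP (t<15-2); WM=15
i=10 t=13 v=2: → [7,19); WM=15
i=11 t=16 v=1: → [7,20); WM=16
i=12 t=16 v=3: → [7,20); WM=16
i=13 t=18 v=2: → [7,22); WM=18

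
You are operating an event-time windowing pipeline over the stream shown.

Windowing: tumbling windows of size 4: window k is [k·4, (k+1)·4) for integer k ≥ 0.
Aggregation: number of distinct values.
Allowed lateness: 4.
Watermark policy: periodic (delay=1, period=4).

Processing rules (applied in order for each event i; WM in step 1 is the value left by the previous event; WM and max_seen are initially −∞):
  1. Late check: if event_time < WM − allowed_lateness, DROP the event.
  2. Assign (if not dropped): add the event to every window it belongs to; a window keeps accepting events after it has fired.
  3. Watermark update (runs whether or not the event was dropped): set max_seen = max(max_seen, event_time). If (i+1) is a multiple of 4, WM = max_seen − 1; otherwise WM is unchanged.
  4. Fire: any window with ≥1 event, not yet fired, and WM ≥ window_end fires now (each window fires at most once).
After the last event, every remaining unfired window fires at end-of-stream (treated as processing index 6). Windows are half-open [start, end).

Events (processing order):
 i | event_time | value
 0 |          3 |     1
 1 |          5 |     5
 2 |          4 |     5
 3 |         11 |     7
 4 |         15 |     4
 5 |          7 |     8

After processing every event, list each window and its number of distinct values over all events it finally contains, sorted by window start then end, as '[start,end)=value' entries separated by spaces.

i=0 t=3 v=1: → [0,4); WM=−∞
i=1 t=5 v=5: → [4,8); WM=−∞
i=2 t=4 v=5: → [4,8); WM=−∞
i=3 t=11 v=7: → [8,12); WM=10; [0,4) fires=1 [4,8) fires=1
i=4 t=15 v=4: → [12,16); WM=10
i=5 t=7 v=8: → [4,8); WM=10

[0,4)=1 [4,8)=2 [8,12)=1 [12,16)=1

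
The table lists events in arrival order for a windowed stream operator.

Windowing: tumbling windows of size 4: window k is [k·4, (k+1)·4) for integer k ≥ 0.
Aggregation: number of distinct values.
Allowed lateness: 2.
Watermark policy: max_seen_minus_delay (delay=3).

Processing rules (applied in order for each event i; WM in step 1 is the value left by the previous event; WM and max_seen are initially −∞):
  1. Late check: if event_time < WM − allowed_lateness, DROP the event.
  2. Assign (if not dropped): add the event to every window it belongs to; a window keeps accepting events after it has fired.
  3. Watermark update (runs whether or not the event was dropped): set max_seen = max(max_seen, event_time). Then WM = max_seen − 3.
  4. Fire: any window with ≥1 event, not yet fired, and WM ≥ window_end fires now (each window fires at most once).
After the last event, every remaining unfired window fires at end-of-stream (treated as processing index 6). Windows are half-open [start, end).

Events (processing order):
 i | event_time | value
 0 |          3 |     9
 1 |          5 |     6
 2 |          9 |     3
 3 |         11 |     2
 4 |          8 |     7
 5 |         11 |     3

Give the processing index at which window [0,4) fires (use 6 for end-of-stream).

2

i=0 t=3 v=9: → [0,4); WM=0
i=1 t=5 v=6: → [4,8); WM=2
i=2 t=9 v=3: → [8,12); WM=6; [0,4) fires=1
i=3 t=11 v=2: → [8,12); WM=8; [4,8) fires=1
i=4 t=8 v=7: → [8,12); WM=8
i=5 t=11 v=3: → [8,12); WM=8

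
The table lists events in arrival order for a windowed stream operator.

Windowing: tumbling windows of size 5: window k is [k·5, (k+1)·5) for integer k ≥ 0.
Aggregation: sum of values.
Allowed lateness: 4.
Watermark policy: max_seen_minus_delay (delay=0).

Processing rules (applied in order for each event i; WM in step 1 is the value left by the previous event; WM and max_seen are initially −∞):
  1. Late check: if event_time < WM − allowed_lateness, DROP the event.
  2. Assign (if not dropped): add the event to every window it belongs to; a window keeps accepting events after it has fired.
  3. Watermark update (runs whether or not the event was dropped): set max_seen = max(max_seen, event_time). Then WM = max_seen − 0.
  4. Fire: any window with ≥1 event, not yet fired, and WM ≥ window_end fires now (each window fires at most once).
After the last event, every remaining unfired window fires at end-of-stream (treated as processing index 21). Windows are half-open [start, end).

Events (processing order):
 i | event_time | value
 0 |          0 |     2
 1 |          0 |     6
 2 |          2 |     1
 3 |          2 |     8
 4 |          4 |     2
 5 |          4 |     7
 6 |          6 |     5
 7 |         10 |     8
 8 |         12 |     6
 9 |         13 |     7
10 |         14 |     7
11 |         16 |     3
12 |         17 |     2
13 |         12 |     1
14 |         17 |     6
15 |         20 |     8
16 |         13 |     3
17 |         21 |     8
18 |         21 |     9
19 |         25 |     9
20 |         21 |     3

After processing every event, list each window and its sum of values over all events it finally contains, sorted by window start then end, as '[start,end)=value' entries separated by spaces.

i=0 t=0 v=2: → [0,5); WM=0
i=1 t=0 v=6: → [0,5); WM=0
i=2 t=2 v=1: → [0,5); WM=2
i=3 t=2 v=8: → [0,5); WM=2
i=4 t=4 v=2: → [0,5); WM=4
i=5 t=4 v=7: → [0,5); WM=4
i=6 t=6 v=5: → [5,10); WM=6; [0,5) fires=26
i=7 t=10 v=8: → [10,15); WM=10; [5,10) fires=5
i=8 t=12 v=6: → [10,15); WM=12
i=9 t=13 v=7: → [10,15); WM=13
i=10 t=14 v=7: → [10,15); WM=14
i=11 t=16 v=3: → [15,20); WM=16; [10,15) fires=28
i=12 t=17 v=2: → [15,20); WM=17
i=13 t=12 v=1: DROP (t<17-4); WM=17
i=14 t=17 v=6: → [15,20); WM=17
i=15 t=20 v=8: → [20,25); WM=20; [15,20) fires=11
i=16 t=13 v=3: DROP (t<20-4); WM=20
i=17 t=21 v=8: → [20,25); WM=21
i=18 t=21 v=9: → [20,25); WM=21
i=19 t=25 v=9: → [25,30); WM=25; [20,25) fires=25
i=20 t=21 v=3: → [20,25); WM=25

[0,5)=26 [5,10)=5 [10,15)=28 [15,20)=11 [20,25)=28 [25,30)=9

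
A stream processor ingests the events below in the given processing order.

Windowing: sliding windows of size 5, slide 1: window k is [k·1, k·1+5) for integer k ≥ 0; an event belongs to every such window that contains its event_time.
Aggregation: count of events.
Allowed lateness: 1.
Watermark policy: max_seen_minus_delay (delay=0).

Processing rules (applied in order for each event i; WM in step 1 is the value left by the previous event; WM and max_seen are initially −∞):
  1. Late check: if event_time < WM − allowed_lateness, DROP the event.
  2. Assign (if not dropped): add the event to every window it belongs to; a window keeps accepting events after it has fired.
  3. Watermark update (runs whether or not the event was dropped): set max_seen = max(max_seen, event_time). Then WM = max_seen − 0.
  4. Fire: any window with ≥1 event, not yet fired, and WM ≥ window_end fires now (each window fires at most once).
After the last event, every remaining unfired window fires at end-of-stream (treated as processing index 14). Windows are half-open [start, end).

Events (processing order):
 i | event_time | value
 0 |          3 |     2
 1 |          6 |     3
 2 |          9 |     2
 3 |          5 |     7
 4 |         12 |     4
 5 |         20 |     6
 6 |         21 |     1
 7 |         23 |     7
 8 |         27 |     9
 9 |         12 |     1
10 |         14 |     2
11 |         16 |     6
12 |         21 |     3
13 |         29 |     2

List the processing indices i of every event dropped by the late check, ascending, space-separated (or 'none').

i=0 t=3 v=2: → [3,8),[2,7),[1,6),[0,5); WM=3
i=1 t=6 v=3: → [6,11),[5,10),[4,9),[3,8),[2,7); WM=6; [0,5) fires=1 [1,6) fires=1
i=2 t=9 v=2: → [9,14),[8,13),[7,12),[6,11),[5,10); WM=9; [2,7) fires=2 [3,8) fires=2 [4,9) fires=1
i=3 t=5 v=7: DROP (t<9-1); WM=9
i=4 t=12 v=4: → [12,17),[11,16),[10,15),[9,14),[8,13); WM=12; [5,10) fires=2 [6,11) fires=2 [7,12) fires=1
i=5 t=20 v=6: → [20,25),[19,24),[18,23),[17,22),[16,21); WM=20; [8,13) fires=2 [9,14) fires=2 [10,15) fires=1 [11,16) fires=1 [12,17) fires=1
i=6 t=21 v=1: → [21,26),[20,25),[19,24),[18,23),[17,22); WM=21; [16,21) fires=1
i=7 t=23 v=7: → [23,28),[22,27),[21,26),[20,25),[19,24); WM=23; [17,22) fires=2 [18,23) fires=2
i=8 t=27 v=9: → [27,32),[26,31),[25,30),[24,29),[23,28); WM=27; [19,24) fires=3 [20,25) fires=3 [21,26) fires=2 [22,27) fires=1
i=9 t=12 v=1: DROP (t<27-1); WM=27
i=10 t=14 v=2: DROP (t<27-1); WM=27
i=11 t=16 v=6: DROP (t<27-1); WM=27
i=12 t=21 v=3: DROP (t<27-1); WM=27
i=13 t=29 v=2: → [29,34),[28,33),[27,32),[26,31),[25,30); WM=29; [23,28) fires=2 [24,29) fires=1

3 9 10 11 12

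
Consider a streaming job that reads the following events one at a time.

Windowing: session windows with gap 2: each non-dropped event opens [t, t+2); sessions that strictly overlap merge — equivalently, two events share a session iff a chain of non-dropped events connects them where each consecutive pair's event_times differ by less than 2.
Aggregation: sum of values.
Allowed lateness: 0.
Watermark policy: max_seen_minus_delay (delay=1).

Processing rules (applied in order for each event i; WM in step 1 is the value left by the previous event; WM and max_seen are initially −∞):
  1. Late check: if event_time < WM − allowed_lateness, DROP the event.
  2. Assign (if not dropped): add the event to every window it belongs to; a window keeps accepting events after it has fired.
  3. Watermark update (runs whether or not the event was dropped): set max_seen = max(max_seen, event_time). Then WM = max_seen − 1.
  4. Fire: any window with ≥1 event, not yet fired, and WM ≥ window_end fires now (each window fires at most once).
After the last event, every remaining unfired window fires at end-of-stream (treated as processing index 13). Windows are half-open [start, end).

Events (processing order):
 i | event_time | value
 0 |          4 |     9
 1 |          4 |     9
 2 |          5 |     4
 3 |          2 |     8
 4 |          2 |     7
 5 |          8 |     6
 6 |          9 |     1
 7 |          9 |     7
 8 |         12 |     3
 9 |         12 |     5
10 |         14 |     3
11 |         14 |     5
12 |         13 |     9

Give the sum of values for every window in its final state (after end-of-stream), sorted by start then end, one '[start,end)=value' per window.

[4,7)=22 [8,11)=14 [12,16)=25

i=0 t=4 v=9: → [4,6); WM=3
i=1 t=4 v=9: → [4,6); WM=3
i=2 t=5 v=4: → [4,7); WM=4
i=3 t=2 v=8: DROP (t<4-0); WM=4
i=4 t=2 v=7: DROP (t<4-0); WM=4
i=5 t=8 v=6: → [8,10); WM=7
i=6 t=9 v=1: → [8,11); WM=8
i=7 t=9 v=7: → [8,11); WM=8
i=8 t=12 v=3: → [12,14); WM=11
i=9 t=12 v=5: → [12,14); WM=11
i=10 t=14 v=3: → [14,16); WM=13
i=11 t=14 v=5: → [14,16); WM=13
i=12 t=13 v=9: → [12,16); WM=13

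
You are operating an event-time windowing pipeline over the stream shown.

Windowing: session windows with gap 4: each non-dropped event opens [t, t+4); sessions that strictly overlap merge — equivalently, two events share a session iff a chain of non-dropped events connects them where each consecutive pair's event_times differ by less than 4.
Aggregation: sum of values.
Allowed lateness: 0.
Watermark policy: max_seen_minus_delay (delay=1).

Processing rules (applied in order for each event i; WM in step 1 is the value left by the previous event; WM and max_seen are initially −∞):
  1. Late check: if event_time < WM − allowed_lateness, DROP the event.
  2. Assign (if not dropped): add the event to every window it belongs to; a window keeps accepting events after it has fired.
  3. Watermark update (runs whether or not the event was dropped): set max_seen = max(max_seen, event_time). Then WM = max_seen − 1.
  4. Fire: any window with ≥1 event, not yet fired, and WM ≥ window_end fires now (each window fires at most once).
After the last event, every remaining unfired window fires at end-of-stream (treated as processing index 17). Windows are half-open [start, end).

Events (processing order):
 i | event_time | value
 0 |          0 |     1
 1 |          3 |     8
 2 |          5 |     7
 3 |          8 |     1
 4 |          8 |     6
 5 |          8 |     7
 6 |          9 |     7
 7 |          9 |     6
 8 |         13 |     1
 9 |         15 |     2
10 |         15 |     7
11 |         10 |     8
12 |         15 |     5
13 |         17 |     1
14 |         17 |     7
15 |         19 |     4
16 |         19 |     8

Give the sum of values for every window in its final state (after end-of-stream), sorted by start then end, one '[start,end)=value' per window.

i=0 t=0 v=1: → [0,4); WM=-1
i=1 t=3 v=8: → [0,7); WM=2
i=2 t=5 v=7: → [0,9); WM=4
i=3 t=8 v=1: → [0,12); WM=7
i=4 t=8 v=6: → [0,12); WM=7
i=5 t=8 v=7: → [0,12); WM=7
i=6 t=9 v=7: → [0,13); WM=8
i=7 t=9 v=6: → [0,13); WM=8
i=8 t=13 v=1: → [13,17); WM=12
i=9 t=15 v=2: → [13,19); WM=14
i=10 t=15 v=7: → [13,19); WM=14
i=11 t=10 v=8: DROP (t<14-0); WM=14
i=12 t=15 v=5: → [13,19); WM=14
i=13 t=17 v=1: → [13,21); WM=16
i=14 t=17 v=7: → [13,21); WM=16
i=15 t=19 v=4: → [13,23); WM=18
i=16 t=19 v=8: → [13,23); WM=18

[0,13)=43 [13,23)=35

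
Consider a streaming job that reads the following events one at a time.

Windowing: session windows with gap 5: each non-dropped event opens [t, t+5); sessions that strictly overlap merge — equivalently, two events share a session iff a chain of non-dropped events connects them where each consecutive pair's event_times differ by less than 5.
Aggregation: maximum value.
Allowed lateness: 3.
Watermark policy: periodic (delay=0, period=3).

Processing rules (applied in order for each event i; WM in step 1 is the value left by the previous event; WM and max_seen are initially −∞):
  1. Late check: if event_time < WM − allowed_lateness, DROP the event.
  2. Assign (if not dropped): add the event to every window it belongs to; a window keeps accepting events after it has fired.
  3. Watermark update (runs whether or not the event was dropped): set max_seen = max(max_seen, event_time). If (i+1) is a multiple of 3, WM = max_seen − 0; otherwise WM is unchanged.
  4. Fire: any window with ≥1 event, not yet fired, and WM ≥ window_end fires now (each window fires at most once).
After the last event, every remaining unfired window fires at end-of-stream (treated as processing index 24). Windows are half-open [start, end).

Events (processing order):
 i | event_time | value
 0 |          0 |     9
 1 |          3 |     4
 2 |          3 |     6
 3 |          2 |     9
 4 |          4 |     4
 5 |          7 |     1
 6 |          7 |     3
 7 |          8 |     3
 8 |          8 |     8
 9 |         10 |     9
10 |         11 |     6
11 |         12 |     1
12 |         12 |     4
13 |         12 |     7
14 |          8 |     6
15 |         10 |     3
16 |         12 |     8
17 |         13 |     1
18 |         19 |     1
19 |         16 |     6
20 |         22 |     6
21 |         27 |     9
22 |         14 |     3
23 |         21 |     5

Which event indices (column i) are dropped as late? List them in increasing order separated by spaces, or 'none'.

i=0 t=0 v=9: → [0,5); WM=−∞
i=1 t=3 v=4: → [0,8); WM=−∞
i=2 t=3 v=6: → [0,8); WM=3
i=3 t=2 v=9: → [0,8); WM=3
i=4 t=4 v=4: → [0,9); WM=3
i=5 t=7 v=1: → [0,12); WM=7
i=6 t=7 v=3: → [0,12); WM=7
i=7 t=8 v=3: → [0,13); WM=7
i=8 t=8 v=8: → [0,13); WM=8
i=9 t=10 v=9: → [0,15); WM=8
i=10 t=11 v=6: → [0,16); WM=8
i=11 t=12 v=1: → [0,17); WM=12
i=12 t=12 v=4: → [0,17); WM=12
i=13 t=12 v=7: → [0,17); WM=12
i=14 t=8 v=6: DROP (t<12-3); WM=12
i=15 t=10 v=3: → [0,17); WM=12
i=16 t=12 v=8: → [0,17); WM=12
i=17 t=13 v=1: → [0,18); WM=13
i=18 t=19 v=1: → [19,24); WM=13
i=19 t=16 v=6: → [0,24); WM=13
i=20 t=22 v=6: → [0,27); WM=22
i=21 t=27 v=9: → [27,32); WM=22
i=22 t=14 v=3: DROP (t<22-3); WM=22
i=23 t=21 v=5: → [0,27); WM=27

14 22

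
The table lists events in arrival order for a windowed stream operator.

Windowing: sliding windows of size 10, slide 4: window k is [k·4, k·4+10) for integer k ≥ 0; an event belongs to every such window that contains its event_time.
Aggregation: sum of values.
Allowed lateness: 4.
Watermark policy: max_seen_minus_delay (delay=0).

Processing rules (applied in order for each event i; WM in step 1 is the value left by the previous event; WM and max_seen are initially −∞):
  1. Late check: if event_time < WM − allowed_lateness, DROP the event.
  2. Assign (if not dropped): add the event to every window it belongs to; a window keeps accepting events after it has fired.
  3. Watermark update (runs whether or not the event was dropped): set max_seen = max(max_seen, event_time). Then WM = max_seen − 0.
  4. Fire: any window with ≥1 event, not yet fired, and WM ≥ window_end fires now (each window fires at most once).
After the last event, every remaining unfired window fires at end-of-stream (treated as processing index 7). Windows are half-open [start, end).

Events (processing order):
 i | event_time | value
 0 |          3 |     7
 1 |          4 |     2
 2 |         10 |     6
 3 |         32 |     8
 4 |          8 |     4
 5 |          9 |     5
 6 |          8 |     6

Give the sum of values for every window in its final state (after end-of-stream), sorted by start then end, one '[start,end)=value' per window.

i=0 t=3 v=7: → [0,10); WM=3
i=1 t=4 v=2: → [4,14),[0,10); WM=4
i=2 t=10 v=6: → [8,18),[4,14); WM=10; [0,10) fires=9
i=3 t=32 v=8: → [32,42),[28,38),[24,34); WM=32; [4,14) fires=8 [8,18) fires=6
i=4 t=8 v=4: DROP (t<32-4); WM=32
i=5 t=9 v=5: DROP (t<32-4); WM=32
i=6 t=8 v=6: DROP (t<32-4); WM=32

[0,10)=9 [4,14)=8 [8,18)=6 [24,34)=8 [28,38)=8 [32,42)=8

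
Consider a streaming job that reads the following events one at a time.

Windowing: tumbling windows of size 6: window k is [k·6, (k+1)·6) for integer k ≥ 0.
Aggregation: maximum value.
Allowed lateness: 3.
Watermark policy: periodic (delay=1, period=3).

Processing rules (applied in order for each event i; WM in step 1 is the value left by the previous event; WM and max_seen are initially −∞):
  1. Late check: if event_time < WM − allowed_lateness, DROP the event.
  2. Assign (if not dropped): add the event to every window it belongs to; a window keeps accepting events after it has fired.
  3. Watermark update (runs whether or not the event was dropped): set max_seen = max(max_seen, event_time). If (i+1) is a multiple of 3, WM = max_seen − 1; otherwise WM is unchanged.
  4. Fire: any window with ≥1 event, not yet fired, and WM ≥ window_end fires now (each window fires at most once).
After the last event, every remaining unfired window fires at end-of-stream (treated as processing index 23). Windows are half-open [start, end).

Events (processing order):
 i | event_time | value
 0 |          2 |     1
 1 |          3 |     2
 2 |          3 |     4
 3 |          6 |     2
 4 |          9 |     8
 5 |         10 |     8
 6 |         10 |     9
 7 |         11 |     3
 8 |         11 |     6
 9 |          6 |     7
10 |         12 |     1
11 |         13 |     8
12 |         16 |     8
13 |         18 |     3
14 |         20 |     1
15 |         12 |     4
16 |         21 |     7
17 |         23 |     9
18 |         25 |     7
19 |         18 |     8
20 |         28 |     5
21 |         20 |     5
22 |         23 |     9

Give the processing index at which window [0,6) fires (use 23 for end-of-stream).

i=0 t=2 v=1: → [0,6); WM=−∞
i=1 t=3 v=2: → [0,6); WM=−∞
i=2 t=3 v=4: → [0,6); WM=2
i=3 t=6 v=2: → [6,12); WM=2
i=4 t=9 v=8: → [6,12); WM=2
i=5 t=10 v=8: → [6,12); WM=9; [0,6) fires=4
i=6 t=10 v=9: → [6,12); WM=9
i=7 t=11 v=3: → [6,12); WM=9
i=8 t=11 v=6: → [6,12); WM=10
i=9 t=6 v=7: DROP (t<10-3); WM=10
i=10 t=12 v=1: → [12,18); WM=10
i=11 t=13 v=8: → [12,18); WM=12; [6,12) fires=9
i=12 t=16 v=8: → [12,18); WM=12
i=13 t=18 v=3: → [18,24); WM=12
i=14 t=20 v=1: → [18,24); WM=19; [12,18) fires=8
i=15 t=12 v=4: DROP (t<19-3); WM=19
i=16 t=21 v=7: → [18,24); WM=19
i=17 t=23 v=9: → [18,24); WM=22
i=18 t=25 v=7: → [24,30); WM=22
i=19 t=18 v=8: DROP (t<22-3); WM=22
i=20 t=28 v=5: → [24,30); WM=27; [18,24) fires=9
i=21 t=20 v=5: DROP (t<27-3); WM=27
i=22 t=23 v=9: DROP (t<27-3); WM=27

5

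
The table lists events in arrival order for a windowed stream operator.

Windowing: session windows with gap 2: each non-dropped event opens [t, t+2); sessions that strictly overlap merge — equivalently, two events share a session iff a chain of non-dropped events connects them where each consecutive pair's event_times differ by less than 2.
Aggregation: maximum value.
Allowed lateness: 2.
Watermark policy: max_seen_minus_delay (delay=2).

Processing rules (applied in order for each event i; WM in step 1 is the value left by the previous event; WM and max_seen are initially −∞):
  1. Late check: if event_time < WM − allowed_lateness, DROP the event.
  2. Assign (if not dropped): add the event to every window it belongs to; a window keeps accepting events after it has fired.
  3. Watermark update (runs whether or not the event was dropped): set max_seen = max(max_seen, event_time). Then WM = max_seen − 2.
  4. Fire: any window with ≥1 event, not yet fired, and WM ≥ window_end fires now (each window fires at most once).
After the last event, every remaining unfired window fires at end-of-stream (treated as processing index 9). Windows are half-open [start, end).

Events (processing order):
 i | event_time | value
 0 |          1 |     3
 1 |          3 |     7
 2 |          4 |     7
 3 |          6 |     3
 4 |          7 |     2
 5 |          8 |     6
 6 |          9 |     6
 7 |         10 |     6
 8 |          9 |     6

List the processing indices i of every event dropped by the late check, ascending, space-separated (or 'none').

i=0 t=1 v=3: → [1,3); WM=-1
i=1 t=3 v=7: → [3,5); WM=1
i=2 t=4 v=7: → [3,6); WM=2
i=3 t=6 v=3: → [6,8); WM=4
i=4 t=7 v=2: → [6,9); WM=5
i=5 t=8 v=6: → [6,10); WM=6
i=6 t=9 v=6: → [6,11); WM=7
i=7 t=10 v=6: → [6,12); WM=8
i=8 t=9 v=6: → [6,12); WM=8

none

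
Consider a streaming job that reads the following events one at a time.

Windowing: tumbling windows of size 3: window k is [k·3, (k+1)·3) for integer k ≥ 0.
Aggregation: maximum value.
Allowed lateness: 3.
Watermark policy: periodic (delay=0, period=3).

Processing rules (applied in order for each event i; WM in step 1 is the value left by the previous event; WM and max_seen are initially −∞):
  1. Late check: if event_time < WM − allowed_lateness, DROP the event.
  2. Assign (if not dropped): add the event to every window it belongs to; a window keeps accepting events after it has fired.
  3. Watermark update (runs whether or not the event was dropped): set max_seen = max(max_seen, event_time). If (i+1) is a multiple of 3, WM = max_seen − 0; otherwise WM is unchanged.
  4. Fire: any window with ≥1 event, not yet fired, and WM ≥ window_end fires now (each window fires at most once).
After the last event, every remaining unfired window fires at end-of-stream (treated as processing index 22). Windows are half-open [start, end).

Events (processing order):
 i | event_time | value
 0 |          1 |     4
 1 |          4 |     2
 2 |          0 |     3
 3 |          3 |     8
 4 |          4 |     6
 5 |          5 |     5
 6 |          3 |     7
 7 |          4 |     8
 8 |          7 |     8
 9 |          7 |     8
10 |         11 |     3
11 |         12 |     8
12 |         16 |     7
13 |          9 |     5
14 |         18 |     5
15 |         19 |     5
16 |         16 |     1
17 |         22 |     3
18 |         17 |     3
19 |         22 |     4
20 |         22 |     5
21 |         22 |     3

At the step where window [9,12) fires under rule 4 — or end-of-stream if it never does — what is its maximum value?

i=0 t=1 v=4: → [0,3); WM=−∞
i=1 t=4 v=2: → [3,6); WM=−∞
i=2 t=0 v=3: → [0,3); WM=4; [0,3) fires=4
i=3 t=3 v=8: → [3,6); WM=4
i=4 t=4 v=6: → [3,6); WM=4
i=5 t=5 v=5: → [3,6); WM=5
i=6 t=3 v=7: → [3,6); WM=5
i=7 t=4 v=8: → [3,6); WM=5
i=8 t=7 v=8: → [6,9); WM=7; [3,6) fires=8
i=9 t=7 v=8: → [6,9); WM=7
i=10 t=11 v=3: → [9,12); WM=7
i=11 t=12 v=8: → [12,15); WM=12; [6,9) fires=8 [9,12) fires=3
i=12 t=16 v=7: → [15,18); WM=12
i=13 t=9 v=5: → [9,12); WM=12
i=14 t=18 v=5: → [18,21); WM=18; [12,15) fires=8 [15,18) fires=7
i=15 t=19 v=5: → [18,21); WM=18
i=16 t=16 v=1: → [15,18); WM=18
i=17 t=22 v=3: → [21,24); WM=22; [18,21) fires=5
i=18 t=17 v=3: DROP (t<22-3); WM=22
i=19 t=22 v=4: → [21,24); WM=22
i=20 t=22 v=5: → [21,24); WM=22
i=21 t=22 v=3: → [21,24); WM=22

3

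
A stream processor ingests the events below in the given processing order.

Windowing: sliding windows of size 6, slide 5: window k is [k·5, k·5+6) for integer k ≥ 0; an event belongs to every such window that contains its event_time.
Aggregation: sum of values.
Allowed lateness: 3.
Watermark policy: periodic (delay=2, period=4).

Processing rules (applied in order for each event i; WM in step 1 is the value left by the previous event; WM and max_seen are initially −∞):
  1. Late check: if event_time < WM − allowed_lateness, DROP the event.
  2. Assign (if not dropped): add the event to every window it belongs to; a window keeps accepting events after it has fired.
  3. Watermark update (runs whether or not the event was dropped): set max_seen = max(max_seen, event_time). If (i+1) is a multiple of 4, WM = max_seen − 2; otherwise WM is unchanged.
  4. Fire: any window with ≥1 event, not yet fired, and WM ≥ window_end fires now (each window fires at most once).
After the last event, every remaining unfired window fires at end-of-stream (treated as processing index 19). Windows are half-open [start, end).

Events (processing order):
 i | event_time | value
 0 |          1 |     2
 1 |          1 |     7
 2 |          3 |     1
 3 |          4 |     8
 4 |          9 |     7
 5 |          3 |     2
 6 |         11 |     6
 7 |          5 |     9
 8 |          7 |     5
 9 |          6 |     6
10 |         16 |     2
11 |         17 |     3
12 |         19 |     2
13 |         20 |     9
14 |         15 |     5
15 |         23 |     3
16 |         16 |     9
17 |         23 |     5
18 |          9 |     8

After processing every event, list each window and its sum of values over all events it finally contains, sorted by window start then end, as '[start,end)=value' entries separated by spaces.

[0,6)=29 [5,11)=27 [10,16)=11 [15,21)=21 [20,26)=17

i=0 t=1 v=2: → [0,6); WM=−∞
i=1 t=1 v=7: → [0,6); WM=−∞
i=2 t=3 v=1: → [0,6); WM=−∞
i=3 t=4 v=8: → [0,6); WM=2
i=4 t=9 v=7: → [5,11); WM=2
i=5 t=3 v=2: → [0,6); WM=2
i=6 t=11 v=6: → [10,16); WM=2
i=7 t=5 v=9: → [5,11),[0,6); WM=9; [0,6) fires=29
i=8 t=7 v=5: → [5,11); WM=9
i=9 t=6 v=6: → [5,11); WM=9
i=10 t=16 v=2: → [15,21); WM=9
i=11 t=17 v=3: → [15,21); WM=15; [5,11) fires=27
i=12 t=19 v=2: → [15,21); WM=15
i=13 t=20 v=9: → [20,26),[15,21); WM=15
i=14 t=15 v=5: → [15,21),[10,16); WM=15
i=15 t=23 v=3: → [20,26); WM=21; [10,16) fires=11 [15,21) fires=21
i=16 t=16 v=9: DROP (t<21-3); WM=21
i=17 t=23 v=5: → [20,26); WM=21
i=18 t=9 v=8: DROP (t<21-3); WM=21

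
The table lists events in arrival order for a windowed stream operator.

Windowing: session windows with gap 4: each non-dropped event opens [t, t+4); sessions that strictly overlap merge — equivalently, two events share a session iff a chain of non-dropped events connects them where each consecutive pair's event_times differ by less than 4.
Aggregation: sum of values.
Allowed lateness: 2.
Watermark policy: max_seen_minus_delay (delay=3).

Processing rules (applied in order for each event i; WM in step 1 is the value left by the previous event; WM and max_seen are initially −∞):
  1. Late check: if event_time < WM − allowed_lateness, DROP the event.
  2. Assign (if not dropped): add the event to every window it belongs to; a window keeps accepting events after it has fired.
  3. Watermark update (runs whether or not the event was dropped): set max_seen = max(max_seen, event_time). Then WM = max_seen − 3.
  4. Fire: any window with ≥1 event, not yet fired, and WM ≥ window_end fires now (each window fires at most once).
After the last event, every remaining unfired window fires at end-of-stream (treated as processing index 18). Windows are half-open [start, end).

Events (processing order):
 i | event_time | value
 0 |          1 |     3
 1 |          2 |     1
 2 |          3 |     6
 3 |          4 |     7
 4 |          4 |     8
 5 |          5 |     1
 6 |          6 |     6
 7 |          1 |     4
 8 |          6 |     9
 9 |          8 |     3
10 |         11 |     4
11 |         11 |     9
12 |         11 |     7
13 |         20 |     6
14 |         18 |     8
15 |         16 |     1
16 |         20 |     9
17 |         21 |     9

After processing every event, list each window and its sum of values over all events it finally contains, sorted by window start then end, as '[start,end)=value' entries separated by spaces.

i=0 t=1 v=3: → [1,5); WM=-2
i=1 t=2 v=1: → [1,6); WM=-1
i=2 t=3 v=6: → [1,7); WM=0
i=3 t=4 v=7: → [1,8); WM=1
i=4 t=4 v=8: → [1,8); WM=1
i=5 t=5 v=1: → [1,9); WM=2
i=6 t=6 v=6: → [1,10); WM=3
i=7 t=1 v=4: → [1,10); WM=3
i=8 t=6 v=9: → [1,10); WM=3
i=9 t=8 v=3: → [1,12); WM=5
i=10 t=11 v=4: → [1,15); WM=8
i=11 t=11 v=9: → [1,15); WM=8
i=12 t=11 v=7: → [1,15); WM=8
i=13 t=20 v=6: → [20,24); WM=17
i=14 t=18 v=8: → [18,24); WM=17
i=15 t=16 v=1: → [16,24); WM=17
i=16 t=20 v=9: → [16,24); WM=17
i=17 t=21 v=9: → [16,25); WM=18

[1,15)=68 [16,25)=33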